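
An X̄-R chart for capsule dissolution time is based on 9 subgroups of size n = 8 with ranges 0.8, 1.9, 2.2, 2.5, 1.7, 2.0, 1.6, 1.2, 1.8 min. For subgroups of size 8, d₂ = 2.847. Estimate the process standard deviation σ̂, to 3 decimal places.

0.613

R̄ = (0.8 + 1.9 + 2.2 + 2.5 + 1.7 + 2.0 + 1.6 + 1.2 + 1.8) / 9 = 1.7444
σ̂ = R̄ / d₂ = 1.7444 / 2.847 = 0.6127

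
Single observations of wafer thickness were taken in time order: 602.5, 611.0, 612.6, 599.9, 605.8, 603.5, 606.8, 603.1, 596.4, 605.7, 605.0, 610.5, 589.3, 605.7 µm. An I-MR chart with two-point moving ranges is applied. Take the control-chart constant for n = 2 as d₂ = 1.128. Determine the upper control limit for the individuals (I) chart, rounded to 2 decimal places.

624.14

X̄ = (602.5 + 611.0 + 612.6 + 599.9 + 605.8 + 603.5 + 606.8 + 603.1 + 596.4 + 605.7 + 605.0 + 610.5 + 589.3 + 605.7) / 14 = 604.1286
Moving ranges: 8.5, 1.6, 12.7, 5.9, 2.3, 3.3, 3.7, 6.7, 9.3, 0.7, 5.5, 21.2, 16.4; M̄R̄ = 97.8000 / 13 = 7.5231
UCL = X̄ + 3·M̄R̄/d₂ = 604.1286 + 3 × 7.5231 / 1.128 = 624.1368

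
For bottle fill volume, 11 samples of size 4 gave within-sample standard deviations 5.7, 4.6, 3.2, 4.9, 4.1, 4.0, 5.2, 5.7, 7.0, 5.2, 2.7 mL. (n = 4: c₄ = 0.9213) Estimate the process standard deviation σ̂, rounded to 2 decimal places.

s̄ = (5.7 + 4.6 + 3.2 + 4.9 + 4.1 + 4.0 + 5.2 + 5.7 + 7.0 + 5.2 + 2.7) / 11 = 4.7545
σ̂ = s̄ / c₄ = 4.7545 / 0.9213 = 5.1607

5.16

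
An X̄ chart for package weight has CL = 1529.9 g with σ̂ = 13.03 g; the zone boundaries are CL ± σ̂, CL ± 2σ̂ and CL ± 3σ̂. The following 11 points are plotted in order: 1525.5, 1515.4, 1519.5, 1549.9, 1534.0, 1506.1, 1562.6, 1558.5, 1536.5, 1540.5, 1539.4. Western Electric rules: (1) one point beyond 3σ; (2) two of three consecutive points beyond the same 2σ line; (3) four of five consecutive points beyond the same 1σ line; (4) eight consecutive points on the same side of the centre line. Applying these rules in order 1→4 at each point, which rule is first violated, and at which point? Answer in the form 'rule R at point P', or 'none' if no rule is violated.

Zone of each point (C = within 1σ̂, B = 1σ̂–2σ̂, A = 2σ̂–3σ̂, * = beyond 3σ̂; sign = side of CL): 1:-C, 2:-B, 3:-C, 4:+B, 5:+C, 6:-B, 7:+A, 8:+A, 9:+C, 10:+C, 11:+C
Rule 2 (two of three consecutive points beyond the same 2σ limit) is satisfied at point 8.

rule 2 at point 8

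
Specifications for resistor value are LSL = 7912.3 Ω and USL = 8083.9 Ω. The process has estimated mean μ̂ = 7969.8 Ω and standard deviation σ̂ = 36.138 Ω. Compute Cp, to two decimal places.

0.79

Cp = (USL − LSL) / (6σ̂) = (8083.9 − 7912.3) / (6 × 36.138) = 171.6000 / 216.8280 = 0.7914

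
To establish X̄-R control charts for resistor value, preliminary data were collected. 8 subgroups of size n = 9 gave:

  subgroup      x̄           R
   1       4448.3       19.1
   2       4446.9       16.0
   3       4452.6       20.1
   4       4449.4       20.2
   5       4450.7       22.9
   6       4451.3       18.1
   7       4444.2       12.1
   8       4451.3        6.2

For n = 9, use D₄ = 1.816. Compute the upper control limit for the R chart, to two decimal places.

30.58

R̄ = (19.1 + 16.0 + 20.1 + 20.2 + 22.9 + 18.1 + 12.1 + 6.2) / 8 = 134.7000 / 8 = 16.8375
UCL_R = D₄·R̄ = 1.816 × 16.8375 = 30.5769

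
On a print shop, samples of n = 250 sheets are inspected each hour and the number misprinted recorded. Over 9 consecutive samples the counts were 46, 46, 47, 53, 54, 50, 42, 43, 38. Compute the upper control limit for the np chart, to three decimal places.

65.021

p̄ = Σdᵢ / (k·n) = 419 / (9 × 250) = 0.18622
UCL = np̄ + 3·√(np̄(1−p̄)) = 46.5556 + 3 × √(46.5556×0.81378) = 46.5556 + 3 × 6.1552 = 65.0210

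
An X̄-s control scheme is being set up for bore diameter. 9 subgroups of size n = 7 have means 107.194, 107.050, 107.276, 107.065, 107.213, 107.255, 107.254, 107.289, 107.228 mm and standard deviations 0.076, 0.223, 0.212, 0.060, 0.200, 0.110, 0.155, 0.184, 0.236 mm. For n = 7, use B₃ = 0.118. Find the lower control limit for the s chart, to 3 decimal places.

0.019

s̄ = (0.076 + 0.223 + 0.212 + 0.060 + 0.200 + 0.110 + 0.155 + 0.184 + 0.236) / 9 = 0.1618
LCL_s = B₃·s̄ = 0.118 × 0.1618 = 0.0191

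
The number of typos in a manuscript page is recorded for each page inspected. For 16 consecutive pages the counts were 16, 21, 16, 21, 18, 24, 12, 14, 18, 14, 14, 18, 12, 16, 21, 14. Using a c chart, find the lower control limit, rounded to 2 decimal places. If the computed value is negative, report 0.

4.51

c̄ = (16 + 21 + 16 + 21 + 18 + 24 + 12 + 14 + 18 + 14 + 14 + 18 + 12 + 16 + 21 + 14) / 16 = 269 / 16 = 16.8125
LCL = c̄ − 3√c̄ = 16.8125 − 3 × 4.1003 = 4.5116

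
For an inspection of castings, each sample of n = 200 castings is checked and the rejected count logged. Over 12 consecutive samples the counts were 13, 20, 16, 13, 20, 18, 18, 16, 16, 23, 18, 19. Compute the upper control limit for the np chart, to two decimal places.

p̄ = Σdᵢ / (k·n) = 210 / (12 × 200) = 0.08750
UCL = np̄ + 3·√(np̄(1−p̄)) = 17.5000 + 3 × √(17.5000×0.91250) = 17.5000 + 3 × 3.9961 = 29.4883

29.49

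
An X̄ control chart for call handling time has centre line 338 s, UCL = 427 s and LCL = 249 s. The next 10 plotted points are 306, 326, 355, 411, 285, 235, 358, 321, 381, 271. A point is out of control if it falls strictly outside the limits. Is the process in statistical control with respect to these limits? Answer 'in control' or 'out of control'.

out of control

Compare each point to [249, 427]: sample 6 = 235 < LCL.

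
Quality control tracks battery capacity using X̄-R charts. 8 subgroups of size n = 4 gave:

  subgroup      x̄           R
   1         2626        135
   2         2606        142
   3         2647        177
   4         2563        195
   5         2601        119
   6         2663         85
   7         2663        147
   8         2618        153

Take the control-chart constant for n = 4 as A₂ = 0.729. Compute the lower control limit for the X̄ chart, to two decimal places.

X̄̄ = (2626 + 2606 + 2647 + 2563 + 2601 + 2663 + 2663 + 2618) / 8 = 20987.0000 / 8 = 2623.3750
R̄ = (135 + 142 + 177 + 195 + 119 + 85 + 147 + 153) / 8 = 1153.0000 / 8 = 144.1250
LCL = X̄̄ − A₂·R̄ = 2623.3750 − 0.729 × 144.1250 = 2518.3079

2518.31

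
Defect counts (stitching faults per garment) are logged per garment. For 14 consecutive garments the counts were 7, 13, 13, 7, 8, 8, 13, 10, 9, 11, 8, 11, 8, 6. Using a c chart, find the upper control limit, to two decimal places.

c̄ = (7 + 13 + 13 + 7 + 8 + 8 + 13 + 10 + 9 + 11 + 8 + 11 + 8 + 6) / 14 = 132 / 14 = 9.4286
UCL = c̄ + 3√c̄ = 9.4286 + 3 × √9.4286 = 9.4286 + 3 × 3.0706 = 18.6404

18.64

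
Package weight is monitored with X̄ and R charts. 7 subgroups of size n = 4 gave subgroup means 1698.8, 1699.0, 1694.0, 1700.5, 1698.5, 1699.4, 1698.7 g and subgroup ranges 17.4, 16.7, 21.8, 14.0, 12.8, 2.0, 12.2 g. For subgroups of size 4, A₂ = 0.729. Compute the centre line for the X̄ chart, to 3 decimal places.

X̄̄ = (1698.8 + 1699.0 + 1694.0 + 1700.5 + 1698.5 + 1699.4 + 1698.7) / 7 = 11888.9000 / 7 = 1698.4143
CL = X̄̄ = 1698.4143

1698.414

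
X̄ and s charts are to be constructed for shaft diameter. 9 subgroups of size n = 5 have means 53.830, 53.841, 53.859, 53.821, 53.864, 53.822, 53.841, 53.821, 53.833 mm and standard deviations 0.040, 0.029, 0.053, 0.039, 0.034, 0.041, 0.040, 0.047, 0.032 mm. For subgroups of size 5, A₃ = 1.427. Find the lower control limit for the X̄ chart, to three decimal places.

53.781

X̄̄ = (53.830 + 53.841 + 53.859 + 53.821 + 53.864 + 53.822 + 53.841 + 53.821 + 53.833) / 9 = 53.8369
s̄ = (0.040 + 0.029 + 0.053 + 0.039 + 0.034 + 0.041 + 0.040 + 0.047 + 0.032) / 9 = 0.0394
LCL = X̄̄ − A₃·s̄ = 53.8369 − 1.427 × 0.0394 = 53.7806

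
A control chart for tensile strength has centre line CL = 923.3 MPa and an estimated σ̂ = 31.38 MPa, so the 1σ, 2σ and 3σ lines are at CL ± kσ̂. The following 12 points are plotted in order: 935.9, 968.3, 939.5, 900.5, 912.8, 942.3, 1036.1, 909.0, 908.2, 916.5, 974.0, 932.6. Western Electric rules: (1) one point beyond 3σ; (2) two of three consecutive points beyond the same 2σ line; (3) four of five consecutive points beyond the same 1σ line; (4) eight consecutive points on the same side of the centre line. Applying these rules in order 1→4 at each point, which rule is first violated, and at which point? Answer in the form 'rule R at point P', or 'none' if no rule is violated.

Zone of each point (C = within 1σ̂, B = 1σ̂–2σ̂, A = 2σ̂–3σ̂, * = beyond 3σ̂; sign = side of CL): 1:+C, 2:+B, 3:+C, 4:-C, 5:-C, 6:+C, 7:+*, 8:-C, 9:-C, 10:-C, 11:+B, 12:+C
Rule 1 (one point beyond the 3σ limits) is satisfied at point 7.

rule 1 at point 7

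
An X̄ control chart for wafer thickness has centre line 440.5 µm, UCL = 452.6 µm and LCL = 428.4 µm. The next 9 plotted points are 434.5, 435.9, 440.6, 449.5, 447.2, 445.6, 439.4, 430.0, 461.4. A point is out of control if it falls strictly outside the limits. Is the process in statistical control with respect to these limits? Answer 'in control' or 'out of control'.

out of control

Compare each point to [428.4, 452.6]: sample 9 = 461.4 > UCL.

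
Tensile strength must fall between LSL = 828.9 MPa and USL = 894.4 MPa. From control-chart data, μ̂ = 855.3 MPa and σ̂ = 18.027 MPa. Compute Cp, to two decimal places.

0.61

Cp = (USL − LSL) / (6σ̂) = (894.4 − 828.9) / (6 × 18.027) = 65.5000 / 108.1620 = 0.6056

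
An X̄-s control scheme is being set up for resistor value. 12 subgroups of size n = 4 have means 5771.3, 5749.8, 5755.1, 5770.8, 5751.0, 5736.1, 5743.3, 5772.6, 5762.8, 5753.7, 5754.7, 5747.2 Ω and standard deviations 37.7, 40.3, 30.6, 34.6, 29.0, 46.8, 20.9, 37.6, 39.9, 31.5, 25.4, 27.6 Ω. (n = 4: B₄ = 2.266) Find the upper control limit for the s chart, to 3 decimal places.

s̄ = (37.7 + 40.3 + 30.6 + 34.6 + 29.0 + 46.8 + 20.9 + 37.6 + 39.9 + 31.5 + 25.4 + 27.6) / 12 = 33.4917
UCL_s = B₄·s̄ = 2.266 × 33.4917 = 75.8921

75.892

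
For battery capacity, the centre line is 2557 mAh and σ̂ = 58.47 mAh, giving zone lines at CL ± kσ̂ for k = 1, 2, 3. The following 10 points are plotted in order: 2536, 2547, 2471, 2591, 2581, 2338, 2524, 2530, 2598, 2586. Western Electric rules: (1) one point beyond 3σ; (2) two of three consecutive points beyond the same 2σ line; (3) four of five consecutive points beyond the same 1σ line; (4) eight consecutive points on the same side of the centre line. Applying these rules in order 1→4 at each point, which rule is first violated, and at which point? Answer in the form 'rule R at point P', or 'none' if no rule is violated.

rule 1 at point 6

Zone of each point (C = within 1σ̂, B = 1σ̂–2σ̂, A = 2σ̂–3σ̂, * = beyond 3σ̂; sign = side of CL): 1:-C, 2:-C, 3:-B, 4:+C, 5:+C, 6:-*, 7:-C, 8:-C, 9:+C, 10:+C
Rule 1 (one point beyond the 3σ limits) is satisfied at point 6.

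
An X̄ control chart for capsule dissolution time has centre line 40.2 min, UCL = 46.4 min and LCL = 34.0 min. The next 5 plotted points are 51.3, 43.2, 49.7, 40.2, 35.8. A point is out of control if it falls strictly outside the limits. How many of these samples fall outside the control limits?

2

Compare each point to [34.0, 46.4]: sample 1 = 51.3 > UCL; sample 3 = 49.7 > UCL.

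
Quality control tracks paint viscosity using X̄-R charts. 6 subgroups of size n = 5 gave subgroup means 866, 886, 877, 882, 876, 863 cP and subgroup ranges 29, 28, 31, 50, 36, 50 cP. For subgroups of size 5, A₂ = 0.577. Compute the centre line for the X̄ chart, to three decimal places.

875.000

X̄̄ = (866 + 886 + 877 + 882 + 876 + 863) / 6 = 5250.0000 / 6 = 875.0000
CL = X̄̄ = 875.0000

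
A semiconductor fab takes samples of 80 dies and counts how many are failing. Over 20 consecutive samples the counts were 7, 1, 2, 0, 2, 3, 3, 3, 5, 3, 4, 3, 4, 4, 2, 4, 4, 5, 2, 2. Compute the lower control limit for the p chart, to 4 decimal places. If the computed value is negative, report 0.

p̄ = Σdᵢ / (k·n) = 63 / (20 × 80) = 0.03938
LCL = p̄ − 3·√(p̄(1−p̄)/n) = 0.03938 − 3 × 0.02174 = -0.02586 → 0 (negative, so LCL = 0)

0.0000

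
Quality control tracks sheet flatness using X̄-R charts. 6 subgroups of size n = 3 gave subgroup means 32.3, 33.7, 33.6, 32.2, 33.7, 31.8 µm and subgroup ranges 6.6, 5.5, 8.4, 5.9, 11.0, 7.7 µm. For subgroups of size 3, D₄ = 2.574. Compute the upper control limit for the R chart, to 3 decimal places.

19.348

R̄ = (6.6 + 5.5 + 8.4 + 5.9 + 11.0 + 7.7) / 6 = 45.1000 / 6 = 7.5167
UCL_R = D₄·R̄ = 2.574 × 7.5167 = 19.3479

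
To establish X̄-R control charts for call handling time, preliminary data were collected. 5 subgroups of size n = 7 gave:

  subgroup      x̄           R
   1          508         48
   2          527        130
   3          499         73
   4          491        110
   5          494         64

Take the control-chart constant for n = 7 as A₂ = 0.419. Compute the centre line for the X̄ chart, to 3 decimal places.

503.800

X̄̄ = (508 + 527 + 499 + 491 + 494) / 5 = 2519.0000 / 5 = 503.8000
CL = X̄̄ = 503.8000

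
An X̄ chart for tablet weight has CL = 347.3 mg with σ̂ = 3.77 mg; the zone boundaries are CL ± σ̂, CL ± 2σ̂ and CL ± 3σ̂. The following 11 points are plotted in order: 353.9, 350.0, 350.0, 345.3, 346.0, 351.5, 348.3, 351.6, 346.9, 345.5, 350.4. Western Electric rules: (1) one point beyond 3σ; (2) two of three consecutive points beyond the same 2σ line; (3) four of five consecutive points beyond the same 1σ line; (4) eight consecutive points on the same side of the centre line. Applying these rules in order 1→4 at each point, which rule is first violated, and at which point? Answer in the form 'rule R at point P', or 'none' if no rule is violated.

Zone of each point (C = within 1σ̂, B = 1σ̂–2σ̂, A = 2σ̂–3σ̂, * = beyond 3σ̂; sign = side of CL): 1:+B, 2:+C, 3:+C, 4:-C, 5:-C, 6:+B, 7:+C, 8:+B, 9:-C, 10:-C, 11:+C
No rule fires across all 11 points.

none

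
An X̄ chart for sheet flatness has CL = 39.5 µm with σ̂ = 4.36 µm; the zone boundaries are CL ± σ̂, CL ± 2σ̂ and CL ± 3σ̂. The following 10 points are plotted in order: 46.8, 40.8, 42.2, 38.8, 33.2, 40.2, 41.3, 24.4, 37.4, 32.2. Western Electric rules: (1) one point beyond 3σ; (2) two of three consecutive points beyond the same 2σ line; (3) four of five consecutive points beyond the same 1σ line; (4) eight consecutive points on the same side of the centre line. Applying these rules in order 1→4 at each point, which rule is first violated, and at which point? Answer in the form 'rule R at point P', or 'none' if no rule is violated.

rule 1 at point 8

Zone of each point (C = within 1σ̂, B = 1σ̂–2σ̂, A = 2σ̂–3σ̂, * = beyond 3σ̂; sign = side of CL): 1:+B, 2:+C, 3:+C, 4:-C, 5:-B, 6:+C, 7:+C, 8:-*, 9:-C, 10:-B
Rule 1 (one point beyond the 3σ limits) is satisfied at point 8.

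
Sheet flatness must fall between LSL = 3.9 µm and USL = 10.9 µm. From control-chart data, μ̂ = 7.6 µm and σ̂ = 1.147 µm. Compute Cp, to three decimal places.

1.017

Cp = (USL − LSL) / (6σ̂) = (10.9 − 3.9) / (6 × 1.147) = 7.0000 / 6.8820 = 1.0171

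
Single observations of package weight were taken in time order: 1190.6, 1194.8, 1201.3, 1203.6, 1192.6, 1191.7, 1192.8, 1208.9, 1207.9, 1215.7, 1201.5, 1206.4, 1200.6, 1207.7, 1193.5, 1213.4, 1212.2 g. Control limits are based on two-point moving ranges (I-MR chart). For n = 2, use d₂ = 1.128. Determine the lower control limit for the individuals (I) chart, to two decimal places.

1182.42

X̄ = (1190.6 + 1194.8 + 1201.3 + 1203.6 + 1192.6 + 1191.7 + 1192.8 + 1208.9 + 1207.9 + 1215.7 + 1201.5 + 1206.4 + 1200.6 + 1207.7 + 1193.5 + 1213.4 + 1212.2) / 17 = 1202.0706
Moving ranges: 4.2, 6.5, 2.3, 11.0, 0.9, 1.1, 16.1, 1.0, 7.8, 14.2, 4.9, 5.8, 7.1, 14.2, 19.9, 1.2; M̄R̄ = 118.2000 / 16 = 7.3875
LCL = X̄ − 3·M̄R̄/d₂ = 1202.0706 − 3 × 7.3875 / 1.128 = 1182.4230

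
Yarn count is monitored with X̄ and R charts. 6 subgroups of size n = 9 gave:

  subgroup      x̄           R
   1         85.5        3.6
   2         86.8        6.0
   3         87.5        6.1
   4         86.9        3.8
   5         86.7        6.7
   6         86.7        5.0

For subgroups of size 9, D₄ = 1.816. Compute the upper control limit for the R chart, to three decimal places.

9.443

R̄ = (3.6 + 6.0 + 6.1 + 3.8 + 6.7 + 5.0) / 6 = 31.2000 / 6 = 5.2000
UCL_R = D₄·R̄ = 1.816 × 5.2000 = 9.4432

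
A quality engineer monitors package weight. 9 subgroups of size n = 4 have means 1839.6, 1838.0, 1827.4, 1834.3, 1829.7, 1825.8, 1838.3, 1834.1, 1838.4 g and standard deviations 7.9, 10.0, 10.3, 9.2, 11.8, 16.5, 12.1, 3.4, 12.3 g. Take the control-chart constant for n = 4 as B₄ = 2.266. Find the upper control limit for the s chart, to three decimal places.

23.541

s̄ = (7.9 + 10.0 + 10.3 + 9.2 + 11.8 + 16.5 + 12.1 + 3.4 + 12.3) / 9 = 10.3889
UCL_s = B₄·s̄ = 2.266 × 10.3889 = 23.5412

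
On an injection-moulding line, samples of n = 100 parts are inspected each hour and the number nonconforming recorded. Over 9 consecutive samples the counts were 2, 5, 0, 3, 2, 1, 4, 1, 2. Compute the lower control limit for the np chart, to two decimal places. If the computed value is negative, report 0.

p̄ = Σdᵢ / (k·n) = 20 / (9 × 100) = 0.02222
LCL = np̄ − 3·√(np̄(1−p̄)) = 2.2222 − 3 × 1.4741 = -2.1999 → 0 (negative, so LCL = 0)

0.00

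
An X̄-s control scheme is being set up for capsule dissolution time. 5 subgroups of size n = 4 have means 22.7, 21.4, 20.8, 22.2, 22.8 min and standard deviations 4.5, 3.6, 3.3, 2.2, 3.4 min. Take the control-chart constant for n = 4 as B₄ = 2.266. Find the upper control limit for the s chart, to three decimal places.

s̄ = (4.5 + 3.6 + 3.3 + 2.2 + 3.4) / 5 = 3.4000
UCL_s = B₄·s̄ = 2.266 × 3.4000 = 7.7044

7.704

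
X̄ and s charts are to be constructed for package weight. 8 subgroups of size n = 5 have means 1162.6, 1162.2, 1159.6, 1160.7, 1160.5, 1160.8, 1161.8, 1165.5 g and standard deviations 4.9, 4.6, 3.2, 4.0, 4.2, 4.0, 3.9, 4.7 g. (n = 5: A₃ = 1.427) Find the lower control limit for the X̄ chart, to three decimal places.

X̄̄ = (1162.6 + 1162.2 + 1159.6 + 1160.7 + 1160.5 + 1160.8 + 1161.8 + 1165.5) / 8 = 1161.7125
s̄ = (4.9 + 4.6 + 3.2 + 4.0 + 4.2 + 4.0 + 3.9 + 4.7) / 8 = 4.1875
LCL = X̄̄ − A₃·s̄ = 1161.7125 − 1.427 × 4.1875 = 1155.7369

1155.737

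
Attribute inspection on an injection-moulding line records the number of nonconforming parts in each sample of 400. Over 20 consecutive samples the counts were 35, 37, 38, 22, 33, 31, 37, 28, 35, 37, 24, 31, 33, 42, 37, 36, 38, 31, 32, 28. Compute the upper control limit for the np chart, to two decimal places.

49.81

p̄ = Σdᵢ / (k·n) = 665 / (20 × 400) = 0.08313
UCL = np̄ + 3·√(np̄(1−p̄)) = 33.2500 + 3 × √(33.2500×0.91687) = 33.2500 + 3 × 5.5214 = 49.8143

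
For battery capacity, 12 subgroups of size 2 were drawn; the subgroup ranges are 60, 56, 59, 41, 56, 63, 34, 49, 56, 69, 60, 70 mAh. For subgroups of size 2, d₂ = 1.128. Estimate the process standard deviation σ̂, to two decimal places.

R̄ = (60 + 56 + 59 + 41 + 56 + 63 + 34 + 49 + 56 + 69 + 60 + 70) / 12 = 56.0833
σ̂ = R̄ / d₂ = 56.0833 / 1.128 = 49.7193

49.72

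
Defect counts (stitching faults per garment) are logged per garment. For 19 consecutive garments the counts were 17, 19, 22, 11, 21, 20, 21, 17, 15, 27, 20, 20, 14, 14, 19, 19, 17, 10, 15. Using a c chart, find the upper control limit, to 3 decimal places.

30.443

c̄ = (17 + 19 + 22 + 11 + 21 + 20 + 21 + 17 + 15 + 27 + 20 + 20 + 14 + 14 + 19 + 19 + 17 + 10 + 15) / 19 = 338 / 19 = 17.7895
UCL = c̄ + 3√c̄ = 17.7895 + 3 × √17.7895 = 17.7895 + 3 × 4.2178 = 30.4427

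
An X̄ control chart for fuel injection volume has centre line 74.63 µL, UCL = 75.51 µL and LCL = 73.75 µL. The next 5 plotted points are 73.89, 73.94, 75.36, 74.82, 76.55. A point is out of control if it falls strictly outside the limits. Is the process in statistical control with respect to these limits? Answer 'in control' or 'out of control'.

Compare each point to [73.75, 75.51]: sample 5 = 76.55 > UCL.

out of control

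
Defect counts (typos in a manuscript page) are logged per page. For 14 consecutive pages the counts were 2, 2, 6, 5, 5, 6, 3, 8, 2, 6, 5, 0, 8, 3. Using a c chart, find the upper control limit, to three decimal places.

c̄ = (2 + 2 + 6 + 5 + 5 + 6 + 3 + 8 + 2 + 6 + 5 + 0 + 8 + 3) / 14 = 61 / 14 = 4.3571
UCL = c̄ + 3√c̄ = 4.3571 + 3 × √4.3571 = 4.3571 + 3 × 2.0874 = 10.6193

10.619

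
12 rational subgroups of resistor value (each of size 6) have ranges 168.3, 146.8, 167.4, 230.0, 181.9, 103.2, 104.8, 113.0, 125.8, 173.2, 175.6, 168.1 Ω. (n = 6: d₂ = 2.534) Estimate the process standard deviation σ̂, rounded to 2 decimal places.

61.11

R̄ = (168.3 + 146.8 + 167.4 + 230.0 + 181.9 + 103.2 + 104.8 + 113.0 + 125.8 + 173.2 + 175.6 + 168.1) / 12 = 154.8417
σ̂ = R̄ / d₂ = 154.8417 / 2.534 = 61.1056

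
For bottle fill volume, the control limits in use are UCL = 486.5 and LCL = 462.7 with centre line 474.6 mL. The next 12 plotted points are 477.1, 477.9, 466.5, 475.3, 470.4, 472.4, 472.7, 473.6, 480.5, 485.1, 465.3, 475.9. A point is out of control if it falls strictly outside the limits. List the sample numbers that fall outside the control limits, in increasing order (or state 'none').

none

All 12 points lie within [462.7, 486.5].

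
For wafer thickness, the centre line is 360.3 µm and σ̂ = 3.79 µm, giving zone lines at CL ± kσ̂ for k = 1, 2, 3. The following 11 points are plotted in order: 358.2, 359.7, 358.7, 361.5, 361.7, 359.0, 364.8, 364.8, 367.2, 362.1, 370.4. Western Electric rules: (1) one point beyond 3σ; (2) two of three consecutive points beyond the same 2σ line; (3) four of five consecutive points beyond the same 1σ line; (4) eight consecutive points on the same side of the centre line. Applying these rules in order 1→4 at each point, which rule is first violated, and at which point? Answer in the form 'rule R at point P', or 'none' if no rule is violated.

Zone of each point (C = within 1σ̂, B = 1σ̂–2σ̂, A = 2σ̂–3σ̂, * = beyond 3σ̂; sign = side of CL): 1:-C, 2:-C, 3:-C, 4:+C, 5:+C, 6:-C, 7:+B, 8:+B, 9:+B, 10:+C, 11:+A
Rule 3 (four of five consecutive points beyond the same 1σ limit) is satisfied at point 11.

rule 3 at point 11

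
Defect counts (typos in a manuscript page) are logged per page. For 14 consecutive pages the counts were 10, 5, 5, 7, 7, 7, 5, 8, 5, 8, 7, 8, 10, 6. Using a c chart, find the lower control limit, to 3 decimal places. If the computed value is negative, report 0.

0.000

c̄ = (10 + 5 + 5 + 7 + 7 + 7 + 5 + 8 + 5 + 8 + 7 + 8 + 10 + 6) / 14 = 98 / 14 = 7.0000
LCL = c̄ − 3√c̄ = 7.0000 − 3 × 2.6458 = -0.9373 → 0 (cannot be negative)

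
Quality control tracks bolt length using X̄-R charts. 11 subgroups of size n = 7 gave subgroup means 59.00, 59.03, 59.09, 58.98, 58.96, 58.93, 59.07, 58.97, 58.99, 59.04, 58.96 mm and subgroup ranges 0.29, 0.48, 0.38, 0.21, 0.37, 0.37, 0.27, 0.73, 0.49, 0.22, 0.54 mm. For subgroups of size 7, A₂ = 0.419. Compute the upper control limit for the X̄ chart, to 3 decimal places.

X̄̄ = (59.00 + 59.03 + 59.09 + 58.98 + 58.96 + 58.93 + 59.07 + 58.97 + 58.99 + 59.04 + 58.96) / 11 = 649.0200 / 11 = 59.0018
R̄ = (0.29 + 0.48 + 0.38 + 0.21 + 0.37 + 0.37 + 0.27 + 0.73 + 0.49 + 0.22 + 0.54) / 11 = 4.3500 / 11 = 0.3955
UCL = X̄̄ + A₂·R̄ = 59.0018 + 0.419 × 0.3955 = 59.1675

59.168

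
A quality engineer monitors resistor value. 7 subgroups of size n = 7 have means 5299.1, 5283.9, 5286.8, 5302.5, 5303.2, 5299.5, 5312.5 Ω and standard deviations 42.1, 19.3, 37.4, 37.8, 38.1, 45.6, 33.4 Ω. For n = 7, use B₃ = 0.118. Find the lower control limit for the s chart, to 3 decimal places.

s̄ = (42.1 + 19.3 + 37.4 + 37.8 + 38.1 + 45.6 + 33.4) / 7 = 36.2429
LCL_s = B₃·s̄ = 0.118 × 36.2429 = 4.2767

4.277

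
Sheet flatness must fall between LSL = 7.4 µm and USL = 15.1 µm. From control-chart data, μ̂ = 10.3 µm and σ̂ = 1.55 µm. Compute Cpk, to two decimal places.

0.62

Cpu = (USL − μ̂) / (3σ̂) = (15.1 − 10.3) / (3 × 1.55) = 1.0323; Cpl = (μ̂ − LSL) / (3σ̂) = (10.3 − 7.4) / (3 × 1.55) = 0.6237; Cpk = min(Cpu, Cpl) = 0.6237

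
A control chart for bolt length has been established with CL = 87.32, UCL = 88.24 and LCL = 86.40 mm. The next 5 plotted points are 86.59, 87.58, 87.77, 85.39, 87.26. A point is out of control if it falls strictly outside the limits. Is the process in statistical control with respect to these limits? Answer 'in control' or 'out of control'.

out of control

Compare each point to [86.40, 88.24]: sample 4 = 85.39 < LCL.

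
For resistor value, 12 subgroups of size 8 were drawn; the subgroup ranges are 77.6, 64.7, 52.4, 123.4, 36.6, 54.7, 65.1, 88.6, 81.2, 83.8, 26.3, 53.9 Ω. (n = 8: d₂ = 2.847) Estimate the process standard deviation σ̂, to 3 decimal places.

23.659

R̄ = (77.6 + 64.7 + 52.4 + 123.4 + 36.6 + 54.7 + 65.1 + 88.6 + 81.2 + 83.8 + 26.3 + 53.9) / 12 = 67.3583
σ̂ = R̄ / d₂ = 67.3583 / 2.847 = 23.6594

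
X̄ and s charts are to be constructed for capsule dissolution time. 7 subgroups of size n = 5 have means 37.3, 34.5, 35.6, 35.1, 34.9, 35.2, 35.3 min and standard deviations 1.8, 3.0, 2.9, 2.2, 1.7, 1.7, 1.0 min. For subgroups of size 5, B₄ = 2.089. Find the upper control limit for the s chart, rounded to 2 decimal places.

4.27

s̄ = (1.8 + 3.0 + 2.9 + 2.2 + 1.7 + 1.7 + 1.0) / 7 = 2.0429
UCL_s = B₄·s̄ = 2.089 × 2.0429 = 4.2675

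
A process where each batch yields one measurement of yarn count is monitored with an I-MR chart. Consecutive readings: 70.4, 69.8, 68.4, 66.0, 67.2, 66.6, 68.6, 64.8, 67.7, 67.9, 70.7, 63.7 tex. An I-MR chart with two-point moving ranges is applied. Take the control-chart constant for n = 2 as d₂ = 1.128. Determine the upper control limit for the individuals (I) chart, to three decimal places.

73.670

X̄ = (70.4 + 69.8 + 68.4 + 66.0 + 67.2 + 66.6 + 68.6 + 64.8 + 67.7 + 67.9 + 70.7 + 63.7) / 12 = 67.6500
Moving ranges: 0.6, 1.4, 2.4, 1.2, 0.6, 2.0, 3.8, 2.9, 0.2, 2.8, 7.0; M̄R̄ = 24.9000 / 11 = 2.2636
UCL = X̄ + 3·M̄R̄/d₂ = 67.6500 + 3 × 2.2636 / 1.128 = 73.6703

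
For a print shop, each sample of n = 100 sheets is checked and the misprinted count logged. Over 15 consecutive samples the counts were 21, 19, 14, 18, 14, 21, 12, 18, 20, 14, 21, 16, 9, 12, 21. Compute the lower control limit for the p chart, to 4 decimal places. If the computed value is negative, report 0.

0.0549

p̄ = Σdᵢ / (k·n) = 250 / (15 × 100) = 0.16667
LCL = p̄ − 3·√(p̄(1−p̄)/n) = 0.16667 − 3 × 0.03727 = 0.05486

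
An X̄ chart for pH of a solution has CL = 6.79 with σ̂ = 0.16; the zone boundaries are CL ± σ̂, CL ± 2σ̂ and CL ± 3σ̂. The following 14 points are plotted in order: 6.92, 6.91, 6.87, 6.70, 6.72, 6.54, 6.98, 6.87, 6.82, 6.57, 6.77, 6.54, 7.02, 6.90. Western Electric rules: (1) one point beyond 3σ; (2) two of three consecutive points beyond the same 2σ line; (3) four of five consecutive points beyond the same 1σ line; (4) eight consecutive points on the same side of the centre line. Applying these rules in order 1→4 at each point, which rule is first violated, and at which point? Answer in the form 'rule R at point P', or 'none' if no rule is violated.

none

Zone of each point (C = within 1σ̂, B = 1σ̂–2σ̂, A = 2σ̂–3σ̂, * = beyond 3σ̂; sign = side of CL): 1:+C, 2:+C, 3:+C, 4:-C, 5:-C, 6:-B, 7:+B, 8:+C, 9:+C, 10:-B, 11:-C, 12:-B, 13:+B, 14:+C
No rule fires across all 14 points.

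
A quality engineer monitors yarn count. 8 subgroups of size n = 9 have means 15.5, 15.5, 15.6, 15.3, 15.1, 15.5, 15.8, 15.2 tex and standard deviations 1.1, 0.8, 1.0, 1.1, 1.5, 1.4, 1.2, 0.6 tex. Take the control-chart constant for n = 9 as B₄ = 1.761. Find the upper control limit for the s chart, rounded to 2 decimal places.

s̄ = (1.1 + 0.8 + 1.0 + 1.1 + 1.5 + 1.4 + 1.2 + 0.6) / 8 = 1.0875
UCL_s = B₄·s̄ = 1.761 × 1.0875 = 1.9151

1.92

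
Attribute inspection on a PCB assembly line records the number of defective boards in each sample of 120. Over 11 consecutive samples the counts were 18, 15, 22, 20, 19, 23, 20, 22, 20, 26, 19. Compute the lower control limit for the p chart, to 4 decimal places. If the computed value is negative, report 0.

p̄ = Σdᵢ / (k·n) = 224 / (11 × 120) = 0.16970
LCL = p̄ − 3·√(p̄(1−p̄)/n) = 0.16970 − 3 × 0.03427 = 0.06690

0.0669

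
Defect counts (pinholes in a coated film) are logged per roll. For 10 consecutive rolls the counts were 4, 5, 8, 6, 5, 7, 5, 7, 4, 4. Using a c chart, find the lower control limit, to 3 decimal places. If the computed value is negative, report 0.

c̄ = (4 + 5 + 8 + 6 + 5 + 7 + 5 + 7 + 4 + 4) / 10 = 55 / 10 = 5.5000
LCL = c̄ − 3√c̄ = 5.5000 − 3 × 2.3452 = -1.5356 → 0 (cannot be negative)

0.000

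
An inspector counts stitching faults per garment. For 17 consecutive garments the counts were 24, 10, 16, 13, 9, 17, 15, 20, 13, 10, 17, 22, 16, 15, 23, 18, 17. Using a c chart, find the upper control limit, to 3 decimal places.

28.242

c̄ = (24 + 10 + 16 + 13 + 9 + 17 + 15 + 20 + 13 + 10 + 17 + 22 + 16 + 15 + 23 + 18 + 17) / 17 = 275 / 17 = 16.1765
UCL = c̄ + 3√c̄ = 16.1765 + 3 × √16.1765 = 16.1765 + 3 × 4.0220 = 28.2425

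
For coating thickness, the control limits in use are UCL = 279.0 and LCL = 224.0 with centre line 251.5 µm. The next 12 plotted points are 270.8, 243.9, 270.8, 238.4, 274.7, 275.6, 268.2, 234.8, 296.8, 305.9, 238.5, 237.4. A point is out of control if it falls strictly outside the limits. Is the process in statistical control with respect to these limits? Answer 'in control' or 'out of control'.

Compare each point to [224.0, 279.0]: sample 9 = 296.8 > UCL; sample 10 = 305.9 > UCL.

out of control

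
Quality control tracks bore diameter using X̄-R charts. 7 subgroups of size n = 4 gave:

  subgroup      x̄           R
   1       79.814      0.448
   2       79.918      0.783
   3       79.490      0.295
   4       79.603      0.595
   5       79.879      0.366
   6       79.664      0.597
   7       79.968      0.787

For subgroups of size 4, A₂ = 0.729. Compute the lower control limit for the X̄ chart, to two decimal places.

79.36

X̄̄ = (79.814 + 79.918 + 79.490 + 79.603 + 79.879 + 79.664 + 79.968) / 7 = 558.3360 / 7 = 79.7623
R̄ = (0.448 + 0.783 + 0.295 + 0.595 + 0.366 + 0.597 + 0.787) / 7 = 3.8710 / 7 = 0.5530
LCL = X̄̄ − A₂·R̄ = 79.7623 − 0.729 × 0.5530 = 79.3591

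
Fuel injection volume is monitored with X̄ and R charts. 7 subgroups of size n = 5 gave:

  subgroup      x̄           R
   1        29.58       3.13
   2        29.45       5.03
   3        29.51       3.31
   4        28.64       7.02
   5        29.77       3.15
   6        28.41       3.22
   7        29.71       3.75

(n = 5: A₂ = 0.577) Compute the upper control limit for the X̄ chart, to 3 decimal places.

X̄̄ = (29.58 + 29.45 + 29.51 + 28.64 + 29.77 + 28.41 + 29.71) / 7 = 205.0700 / 7 = 29.2957
R̄ = (3.13 + 5.03 + 3.31 + 7.02 + 3.15 + 3.22 + 3.75) / 7 = 28.6100 / 7 = 4.0871
UCL = X̄̄ + A₂·R̄ = 29.2957 + 0.577 × 4.0871 = 31.6540

31.654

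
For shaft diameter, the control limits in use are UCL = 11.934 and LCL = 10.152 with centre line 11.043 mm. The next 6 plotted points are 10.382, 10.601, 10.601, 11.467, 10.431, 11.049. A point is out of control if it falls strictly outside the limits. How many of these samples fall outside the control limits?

0

All 6 points lie within [10.152, 11.934].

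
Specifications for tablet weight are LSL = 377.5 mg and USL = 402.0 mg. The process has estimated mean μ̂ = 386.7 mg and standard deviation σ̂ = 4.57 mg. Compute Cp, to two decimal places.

0.89

Cp = (USL − LSL) / (6σ̂) = (402.0 − 377.5) / (6 × 4.57) = 24.5000 / 27.4200 = 0.8935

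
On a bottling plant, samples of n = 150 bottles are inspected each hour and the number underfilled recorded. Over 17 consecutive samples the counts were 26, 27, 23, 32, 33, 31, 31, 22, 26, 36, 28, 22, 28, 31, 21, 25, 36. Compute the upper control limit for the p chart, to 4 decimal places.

0.2830

p̄ = Σdᵢ / (k·n) = 478 / (17 × 150) = 0.18745
UCL = p̄ + 3·√(p̄(1−p̄)/n) = 0.18745 + 3 × √(0.18745×0.81255/150) = 0.18745 + 3 × 0.03187 = 0.28305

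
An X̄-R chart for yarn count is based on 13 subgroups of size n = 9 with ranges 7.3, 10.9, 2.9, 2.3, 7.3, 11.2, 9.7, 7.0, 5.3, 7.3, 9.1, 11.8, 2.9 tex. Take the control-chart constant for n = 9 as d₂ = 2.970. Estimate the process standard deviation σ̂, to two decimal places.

R̄ = (7.3 + 10.9 + 2.9 + 2.3 + 7.3 + 11.2 + 9.7 + 7.0 + 5.3 + 7.3 + 9.1 + 11.8 + 2.9) / 13 = 7.3077
σ̂ = R̄ / d₂ = 7.3077 / 2.970 = 2.4605

2.46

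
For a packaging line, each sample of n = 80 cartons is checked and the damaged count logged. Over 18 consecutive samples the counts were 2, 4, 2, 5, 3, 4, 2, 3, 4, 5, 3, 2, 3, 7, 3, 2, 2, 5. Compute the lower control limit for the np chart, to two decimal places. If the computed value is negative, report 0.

p̄ = Σdᵢ / (k·n) = 61 / (18 × 80) = 0.04236
LCL = np̄ − 3·√(np̄(1−p̄)) = 3.3889 − 3 × 1.8015 = -2.0156 → 0 (negative, so LCL = 0)

0.00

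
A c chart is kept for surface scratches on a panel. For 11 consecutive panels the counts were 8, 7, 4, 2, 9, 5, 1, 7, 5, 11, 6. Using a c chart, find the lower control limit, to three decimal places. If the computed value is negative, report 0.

c̄ = (8 + 7 + 4 + 2 + 9 + 5 + 1 + 7 + 5 + 11 + 6) / 11 = 65 / 11 = 5.9091
LCL = c̄ − 3√c̄ = 5.9091 − 3 × 2.4309 = -1.3835 → 0 (cannot be negative)

0.000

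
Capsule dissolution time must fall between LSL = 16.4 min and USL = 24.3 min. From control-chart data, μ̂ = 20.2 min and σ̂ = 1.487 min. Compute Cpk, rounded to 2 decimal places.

Cpu = (USL − μ̂) / (3σ̂) = (24.3 − 20.2) / (3 × 1.487) = 0.9191; Cpl = (μ̂ − LSL) / (3σ̂) = (20.2 − 16.4) / (3 × 1.487) = 0.8518; Cpk = min(Cpu, Cpl) = 0.8518

0.85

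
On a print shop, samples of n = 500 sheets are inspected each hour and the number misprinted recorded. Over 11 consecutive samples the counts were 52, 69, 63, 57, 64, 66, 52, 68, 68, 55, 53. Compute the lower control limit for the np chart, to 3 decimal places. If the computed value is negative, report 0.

38.738

p̄ = Σdᵢ / (k·n) = 667 / (11 × 500) = 0.12127
LCL = np̄ − 3·√(np̄(1−p̄)) = 60.6364 − 3 × 7.2995 = 38.7378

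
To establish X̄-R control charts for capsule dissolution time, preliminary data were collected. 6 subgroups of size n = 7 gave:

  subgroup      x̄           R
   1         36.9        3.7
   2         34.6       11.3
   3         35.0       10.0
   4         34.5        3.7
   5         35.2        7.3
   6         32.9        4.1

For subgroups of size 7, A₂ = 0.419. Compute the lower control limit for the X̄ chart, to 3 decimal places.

32.050

X̄̄ = (36.9 + 34.6 + 35.0 + 34.5 + 35.2 + 32.9) / 6 = 209.1000 / 6 = 34.8500
R̄ = (3.7 + 11.3 + 10.0 + 3.7 + 7.3 + 4.1) / 6 = 40.1000 / 6 = 6.6833
LCL = X̄̄ − A₂·R̄ = 34.8500 − 0.419 × 6.6833 = 32.0497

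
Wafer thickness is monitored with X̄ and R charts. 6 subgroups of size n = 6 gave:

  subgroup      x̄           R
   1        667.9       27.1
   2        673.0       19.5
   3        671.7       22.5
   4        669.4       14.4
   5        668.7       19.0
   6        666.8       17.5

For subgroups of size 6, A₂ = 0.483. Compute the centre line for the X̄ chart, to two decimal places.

669.58

X̄̄ = (667.9 + 673.0 + 671.7 + 669.4 + 668.7 + 666.8) / 6 = 4017.5000 / 6 = 669.5833
CL = X̄̄ = 669.5833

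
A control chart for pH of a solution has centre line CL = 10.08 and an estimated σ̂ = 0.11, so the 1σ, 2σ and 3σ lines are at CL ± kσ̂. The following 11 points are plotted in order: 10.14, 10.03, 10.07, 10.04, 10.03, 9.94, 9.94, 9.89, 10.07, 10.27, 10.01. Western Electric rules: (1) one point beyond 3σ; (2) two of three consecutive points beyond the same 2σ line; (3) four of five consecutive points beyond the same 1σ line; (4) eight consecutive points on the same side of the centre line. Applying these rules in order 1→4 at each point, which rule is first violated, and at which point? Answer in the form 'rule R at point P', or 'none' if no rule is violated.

Zone of each point (C = within 1σ̂, B = 1σ̂–2σ̂, A = 2σ̂–3σ̂, * = beyond 3σ̂; sign = side of CL): 1:+C, 2:-C, 3:-C, 4:-C, 5:-C, 6:-B, 7:-B, 8:-B, 9:-C, 10:+B, 11:-C
Rule 4 (eight consecutive points on the same side of the centre line) is satisfied at point 9.

rule 4 at point 9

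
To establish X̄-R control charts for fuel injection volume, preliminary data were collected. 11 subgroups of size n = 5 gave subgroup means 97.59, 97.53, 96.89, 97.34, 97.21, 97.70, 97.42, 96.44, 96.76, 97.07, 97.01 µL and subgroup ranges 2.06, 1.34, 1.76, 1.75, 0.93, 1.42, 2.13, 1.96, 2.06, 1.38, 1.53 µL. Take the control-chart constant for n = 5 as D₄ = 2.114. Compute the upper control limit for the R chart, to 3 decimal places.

R̄ = (2.06 + 1.34 + 1.76 + 1.75 + 0.93 + 1.42 + 2.13 + 1.96 + 2.06 + 1.38 + 1.53) / 11 = 18.3200 / 11 = 1.6655
UCL_R = D₄·R̄ = 2.114 × 1.6655 = 3.5208

3.521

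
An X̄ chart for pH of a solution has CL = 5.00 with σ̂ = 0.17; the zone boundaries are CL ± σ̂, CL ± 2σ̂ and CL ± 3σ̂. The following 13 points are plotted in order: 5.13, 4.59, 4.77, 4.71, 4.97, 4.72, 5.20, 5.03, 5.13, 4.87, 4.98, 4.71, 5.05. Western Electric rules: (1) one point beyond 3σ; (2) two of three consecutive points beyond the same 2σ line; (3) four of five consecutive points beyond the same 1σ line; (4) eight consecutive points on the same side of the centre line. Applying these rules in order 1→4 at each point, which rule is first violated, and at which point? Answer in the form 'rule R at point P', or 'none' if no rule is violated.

rule 3 at point 6

Zone of each point (C = within 1σ̂, B = 1σ̂–2σ̂, A = 2σ̂–3σ̂, * = beyond 3σ̂; sign = side of CL): 1:+C, 2:-A, 3:-B, 4:-B, 5:-C, 6:-B, 7:+B, 8:+C, 9:+C, 10:-C, 11:-C, 12:-B, 13:+C
Rule 3 (four of five consecutive points beyond the same 1σ limit) is satisfied at point 6.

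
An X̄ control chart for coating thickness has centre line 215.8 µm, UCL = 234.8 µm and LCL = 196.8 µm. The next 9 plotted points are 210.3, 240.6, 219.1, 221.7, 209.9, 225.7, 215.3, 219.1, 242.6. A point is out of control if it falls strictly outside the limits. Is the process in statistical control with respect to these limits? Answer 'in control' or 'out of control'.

Compare each point to [196.8, 234.8]: sample 2 = 240.6 > UCL; sample 9 = 242.6 > UCL.

out of control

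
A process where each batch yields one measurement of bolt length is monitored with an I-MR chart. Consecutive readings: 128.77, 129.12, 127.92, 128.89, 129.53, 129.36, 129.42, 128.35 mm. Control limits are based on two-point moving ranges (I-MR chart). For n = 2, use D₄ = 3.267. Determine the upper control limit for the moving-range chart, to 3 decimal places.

Moving ranges: 0.35, 1.20, 0.97, 0.64, 0.17, 0.06, 1.07; M̄R̄ = 4.4600 / 7 = 0.6371
UCL_MR = D₄·M̄R̄ = 3.267 × 0.6371 = 2.0815

2.082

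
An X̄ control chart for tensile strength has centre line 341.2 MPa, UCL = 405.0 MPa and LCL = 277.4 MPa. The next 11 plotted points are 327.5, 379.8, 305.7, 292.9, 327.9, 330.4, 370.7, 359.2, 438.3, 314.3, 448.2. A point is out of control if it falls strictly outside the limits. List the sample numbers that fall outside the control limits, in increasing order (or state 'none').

Compare each point to [277.4, 405.0]: sample 9 = 438.3 > UCL; sample 11 = 448.2 > UCL.

9, 11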